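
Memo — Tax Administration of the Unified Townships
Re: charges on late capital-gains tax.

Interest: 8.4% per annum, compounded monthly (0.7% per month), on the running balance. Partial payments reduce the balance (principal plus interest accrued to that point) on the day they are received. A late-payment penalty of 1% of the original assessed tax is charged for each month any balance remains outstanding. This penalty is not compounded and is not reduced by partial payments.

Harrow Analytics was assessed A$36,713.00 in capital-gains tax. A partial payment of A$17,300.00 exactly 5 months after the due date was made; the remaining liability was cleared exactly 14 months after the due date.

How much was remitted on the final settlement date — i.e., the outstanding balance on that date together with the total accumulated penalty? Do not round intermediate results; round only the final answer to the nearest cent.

Balance at month 5: A$36,713.0000 × (1 + 0.007)^5 = A$38,016.0707…
After A$17,300.00 payment: A$38,016.0707… − A$17,300.00 = A$20,716.0707…
Balance at month 14: A$20,716.0707… × (1 + 0.007)^9 = A$22,058.3295…
Penalty: 14 × 1% × A$36,713.00 = A$5,139.82
Final settlement = outstanding balance + penalty = A$22,058.3295… + A$5,139.82 = A$27,198.15

A$27,198.15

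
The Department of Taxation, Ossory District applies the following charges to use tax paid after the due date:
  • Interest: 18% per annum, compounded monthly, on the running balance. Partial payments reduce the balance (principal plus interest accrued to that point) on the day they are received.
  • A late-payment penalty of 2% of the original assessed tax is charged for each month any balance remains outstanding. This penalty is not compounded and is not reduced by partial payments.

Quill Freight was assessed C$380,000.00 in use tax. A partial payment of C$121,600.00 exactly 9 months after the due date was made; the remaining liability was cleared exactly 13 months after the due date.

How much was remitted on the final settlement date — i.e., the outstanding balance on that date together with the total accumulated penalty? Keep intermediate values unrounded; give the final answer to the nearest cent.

Monthly rate = 18% ÷ 12 = 1.5%
Balance at month 9: C$380,000.0000 × (1 + 0.015)^9 = C$434,488.1906…
After C$121,600.00 payment: C$434,488.1906… − C$121,600.00 = C$312,888.1906…
Balance at month 13: C$312,888.1906… × (1 + 0.015)^4 = C$332,088.1210…
Penalty: 13 × 2% × C$380,000.00 = C$98,800.00
Final settlement = outstanding balance + penalty = C$332,088.1210… + C$98,800.00 = C$430,888.12

C$430,888.12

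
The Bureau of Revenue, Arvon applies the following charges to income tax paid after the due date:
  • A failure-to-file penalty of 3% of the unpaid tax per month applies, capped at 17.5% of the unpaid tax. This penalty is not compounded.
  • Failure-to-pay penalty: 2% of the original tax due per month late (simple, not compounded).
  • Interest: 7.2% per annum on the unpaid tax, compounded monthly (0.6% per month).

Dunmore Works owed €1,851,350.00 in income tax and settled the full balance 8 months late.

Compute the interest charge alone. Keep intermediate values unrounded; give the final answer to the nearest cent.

€90,753.52

Interest: €1,851,350.00 × ((1 + 0.006)^8 − 1) = €1,851,350.00 × 0.0490202… = €90,753.5235…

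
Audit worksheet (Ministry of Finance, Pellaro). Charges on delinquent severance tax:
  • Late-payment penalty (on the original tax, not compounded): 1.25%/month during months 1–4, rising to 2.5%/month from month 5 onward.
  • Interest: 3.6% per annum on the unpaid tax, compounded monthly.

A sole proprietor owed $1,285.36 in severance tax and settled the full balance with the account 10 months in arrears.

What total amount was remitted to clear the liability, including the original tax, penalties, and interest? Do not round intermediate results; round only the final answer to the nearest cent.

$1,581.52

Penalty, months 1–4: 4 × 1.25% × $1,285.36 = $64.27…
Penalty, months 5–10: 6 × 2.5% × $1,285.36 = $192.80…
Interest (3.6%/yr ÷ 12 = 0.3%/month): $1,285.36 × ((1 + 0.003)^10 − 1) = $39.0856…
Total = $1,285.36 + $257.0720 + $39.0856… = $1,581.52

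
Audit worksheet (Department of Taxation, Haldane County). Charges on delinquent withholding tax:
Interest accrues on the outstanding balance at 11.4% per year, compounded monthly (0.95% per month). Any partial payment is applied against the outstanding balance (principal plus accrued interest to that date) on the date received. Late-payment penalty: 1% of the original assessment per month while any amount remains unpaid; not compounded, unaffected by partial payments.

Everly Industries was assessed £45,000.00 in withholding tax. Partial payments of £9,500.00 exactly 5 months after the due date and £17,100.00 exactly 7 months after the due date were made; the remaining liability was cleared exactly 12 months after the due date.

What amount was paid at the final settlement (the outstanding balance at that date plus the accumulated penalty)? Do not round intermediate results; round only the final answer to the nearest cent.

Balance at month 5: £45,000.0000 × (1 + 0.0095)^5 = £47,178.5002…
After £9,500.00 payment: £47,178.5002… − £9,500.00 = £37,678.5002…
Balance at month 7: £37,678.5002… × (1 + 0.0095)^2 = £38,397.7921…
After £17,100.00 payment: £38,397.7921… − £17,100.00 = £21,297.7921…
Balance at month 12: £21,297.7921… × (1 + 0.0095)^5 = £22,328.8420…
Penalty: 12 × 1% × £45,000.00 = £5,400.00
Final settlement = outstanding balance + penalty = £22,328.8420… + £5,400.00 = £27,728.84

£27,728.84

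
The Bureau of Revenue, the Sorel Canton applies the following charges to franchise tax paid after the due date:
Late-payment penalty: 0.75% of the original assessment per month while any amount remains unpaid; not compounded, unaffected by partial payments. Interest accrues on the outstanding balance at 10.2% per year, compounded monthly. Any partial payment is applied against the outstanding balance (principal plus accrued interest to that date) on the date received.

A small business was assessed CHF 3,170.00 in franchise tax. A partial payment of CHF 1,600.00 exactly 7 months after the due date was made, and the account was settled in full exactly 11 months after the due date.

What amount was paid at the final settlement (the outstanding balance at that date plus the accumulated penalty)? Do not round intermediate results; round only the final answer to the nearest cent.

Monthly rate = 10.2% ÷ 12 = 0.85%
Balance at month 7: CHF 3,170.0000 × (1 + 0.0085)^7 = CHF 3,363.4934…
After CHF 1,600.00 payment: CHF 3,363.4934… − CHF 1,600.00 = CHF 1,763.4934…
Balance at month 11: CHF 1,763.4934… × (1 + 0.0085)^4 = CHF 1,824.2210…
Penalty: 11 × 0.75% × CHF 3,170.00 = CHF 261.53…
Final settlement = outstanding balance + penalty = CHF 1,824.2210… + CHF 261.53… = CHF 2,085.75

CHF 2,085.75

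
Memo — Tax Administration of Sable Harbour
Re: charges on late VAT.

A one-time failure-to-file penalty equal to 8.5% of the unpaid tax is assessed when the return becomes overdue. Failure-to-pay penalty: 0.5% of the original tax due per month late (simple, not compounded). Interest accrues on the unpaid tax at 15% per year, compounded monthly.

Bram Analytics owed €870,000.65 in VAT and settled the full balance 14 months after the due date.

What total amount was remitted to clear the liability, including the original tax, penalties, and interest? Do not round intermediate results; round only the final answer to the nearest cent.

Failure-to-file penalty: 8.5% × €870,000.65 = €73,950.06…
Failure-to-pay penalty: 14 × 0.5% × €870,000.65 = €60,900.05…
Interest (15%/yr ÷ 12 = 1.25%/month): €870,000.65 × ((1 + 0.0125)^14 − 1) = €165,260.7547…
Total = €870,000.65 + €134,850.1008… + €165,260.7547… = €1,170,111.51

€1,170,111.51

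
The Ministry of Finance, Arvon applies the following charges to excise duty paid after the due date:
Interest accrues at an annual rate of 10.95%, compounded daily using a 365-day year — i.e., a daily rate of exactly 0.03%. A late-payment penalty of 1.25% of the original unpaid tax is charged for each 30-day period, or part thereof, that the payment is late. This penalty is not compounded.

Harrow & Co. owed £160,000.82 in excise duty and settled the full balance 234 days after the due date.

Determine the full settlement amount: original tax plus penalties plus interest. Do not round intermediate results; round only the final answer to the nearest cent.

Penalty periods: ⌈234/30⌉ = 8; penalty = 8 × 1.25% × £160,000.82 = £16,000.08…
Interest: £160,000.82 × ((1 + 0.0003)^234 − 1) = £160,000.82 × 0.07271141… = £11,633.8854…
Total = £160,000.82 + £16,000.0820 + £11,633.8854… = £187,634.79

£187,634.79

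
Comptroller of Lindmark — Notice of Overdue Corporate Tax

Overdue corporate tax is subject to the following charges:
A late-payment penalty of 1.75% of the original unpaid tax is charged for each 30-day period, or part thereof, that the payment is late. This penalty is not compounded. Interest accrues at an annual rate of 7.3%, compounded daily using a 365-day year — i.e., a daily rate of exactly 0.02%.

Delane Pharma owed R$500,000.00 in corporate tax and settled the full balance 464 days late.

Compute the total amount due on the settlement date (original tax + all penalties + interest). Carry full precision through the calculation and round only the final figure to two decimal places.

Penalty periods: ⌈464/30⌉ = 16; penalty = 16 × 1.75% × R$500,000.00 = R$140,000.00
Interest: R$500,000.00 × ((1 + 0.0002)^464 − 1) = R$500,000.00 × 0.09723208… = R$48,616.0419…
Total = R$500,000.00 + R$140,000.0000 + R$48,616.0419… = R$688,616.04

R$688,616.04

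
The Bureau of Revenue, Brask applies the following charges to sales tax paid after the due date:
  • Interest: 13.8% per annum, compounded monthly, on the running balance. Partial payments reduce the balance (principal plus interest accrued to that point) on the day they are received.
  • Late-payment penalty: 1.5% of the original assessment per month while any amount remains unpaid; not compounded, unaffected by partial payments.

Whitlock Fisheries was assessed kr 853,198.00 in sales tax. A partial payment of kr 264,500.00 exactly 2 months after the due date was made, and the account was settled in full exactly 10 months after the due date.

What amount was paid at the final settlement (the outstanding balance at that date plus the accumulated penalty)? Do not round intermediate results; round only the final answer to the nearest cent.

Monthly rate = 13.8% ÷ 12 = 1.15%
Balance at month 2: kr 853,198.0000 × (1 + 0.0115)^2 = kr 872,934.3894…
After kr 264,500.00 payment: kr 872,934.3894… − kr 264,500.00 = kr 608,434.3894…
Balance at month 10: kr 608,434.3894… × (1 + 0.0115)^8 = kr 666,715.9574…
Penalty: 10 × 1.5% × kr 853,198.00 = kr 127,979.70
Final settlement = outstanding balance + penalty = kr 666,715.9574… + kr 127,979.70 = kr 794,695.66

kr 794,695.66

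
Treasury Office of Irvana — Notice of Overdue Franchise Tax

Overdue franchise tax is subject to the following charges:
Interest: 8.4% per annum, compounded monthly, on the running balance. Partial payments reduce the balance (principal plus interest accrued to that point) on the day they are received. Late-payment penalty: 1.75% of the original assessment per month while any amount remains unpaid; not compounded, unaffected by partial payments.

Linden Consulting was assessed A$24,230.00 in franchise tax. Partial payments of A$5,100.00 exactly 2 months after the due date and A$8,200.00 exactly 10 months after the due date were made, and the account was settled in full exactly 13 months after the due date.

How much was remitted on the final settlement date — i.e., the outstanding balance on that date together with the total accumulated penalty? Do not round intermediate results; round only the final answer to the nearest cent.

A$18,162.14

Monthly rate = 8.4% ÷ 12 = 0.7%
Balance at month 2: A$24,230.0000 × (1 + 0.007)^2 = A$24,570.4073…
After A$5,100.00 payment: A$24,570.4073… − A$5,100.00 = A$19,470.4073…
Balance at month 10: A$19,470.4073… × (1 + 0.007)^8 = A$20,587.8408…
After A$8,200.00 payment: A$20,587.8408… − A$8,200.00 = A$12,387.8408…
Balance at month 13: A$12,387.8408… × (1 + 0.007)^3 = A$12,649.8107…
Penalty: 13 × 1.75% × A$24,230.00 = A$5,512.33…
Final settlement = outstanding balance + penalty = A$12,649.8107… + A$5,512.33… = A$18,162.14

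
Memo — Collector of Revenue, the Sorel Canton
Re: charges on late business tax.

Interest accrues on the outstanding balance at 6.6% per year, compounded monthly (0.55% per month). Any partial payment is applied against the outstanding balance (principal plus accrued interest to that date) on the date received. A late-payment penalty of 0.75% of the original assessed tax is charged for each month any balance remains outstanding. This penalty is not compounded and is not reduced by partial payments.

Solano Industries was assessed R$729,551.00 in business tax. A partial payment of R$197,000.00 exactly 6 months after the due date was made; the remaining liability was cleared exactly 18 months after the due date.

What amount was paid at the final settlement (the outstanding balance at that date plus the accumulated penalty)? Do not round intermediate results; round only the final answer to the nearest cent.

Balance at month 6: R$729,551.0000 × (1 + 0.0055)^6 = R$753,959.6544…
After R$197,000.00 payment: R$753,959.6544… − R$197,000.00 = R$556,959.6544…
Balance at month 18: R$556,959.6544… × (1 + 0.0055)^12 = R$594,851.6022…
Penalty: 18 × 0.75% × R$729,551.00 = R$98,489.39…
Final settlement = outstanding balance + penalty = R$594,851.6022… + R$98,489.39… = R$693,340.99

R$693,340.99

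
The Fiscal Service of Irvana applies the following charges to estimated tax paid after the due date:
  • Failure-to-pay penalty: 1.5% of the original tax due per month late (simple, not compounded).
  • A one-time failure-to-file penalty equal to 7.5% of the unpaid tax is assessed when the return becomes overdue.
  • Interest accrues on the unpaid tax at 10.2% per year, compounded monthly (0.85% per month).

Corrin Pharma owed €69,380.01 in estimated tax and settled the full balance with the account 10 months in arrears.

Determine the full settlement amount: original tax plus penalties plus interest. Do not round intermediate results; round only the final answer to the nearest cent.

Failure-to-file penalty: 7.5% × €69,380.01 = €5,203.50…
Failure-to-pay penalty: 10 × 1.5% × €69,380.01 = €10,407.00…
Interest: €69,380.01 × ((1 + 0.0085)^10 − 1) = €69,380.01 × 0.0883261… = €6,128.0624…
Total = €69,380.01 + €15,610.5023… + €6,128.0624… = €91,118.57

€91,118.57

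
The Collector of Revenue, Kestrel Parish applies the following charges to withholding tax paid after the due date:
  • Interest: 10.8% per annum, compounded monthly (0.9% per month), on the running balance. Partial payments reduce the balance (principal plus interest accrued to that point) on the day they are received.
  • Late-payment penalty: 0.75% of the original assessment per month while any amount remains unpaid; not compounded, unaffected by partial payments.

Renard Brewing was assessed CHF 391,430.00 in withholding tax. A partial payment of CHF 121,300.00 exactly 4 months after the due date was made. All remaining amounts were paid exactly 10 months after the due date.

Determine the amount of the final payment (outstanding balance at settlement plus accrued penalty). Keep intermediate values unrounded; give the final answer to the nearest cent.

Balance at month 4: CHF 391,430.0000 × (1 + 0.009)^4 = CHF 405,712.8590…
After CHF 121,300.00 payment: CHF 405,712.8590… − CHF 121,300.00 = CHF 284,412.8590…
Balance at month 10: CHF 284,412.8590… × (1 + 0.009)^6 = CHF 300,120.8898…
Penalty: 10 × 0.75% × CHF 391,430.00 = CHF 29,357.25
Final settlement = outstanding balance + penalty = CHF 300,120.8898… + CHF 29,357.25 = CHF 329,478.14

CHF 329,478.14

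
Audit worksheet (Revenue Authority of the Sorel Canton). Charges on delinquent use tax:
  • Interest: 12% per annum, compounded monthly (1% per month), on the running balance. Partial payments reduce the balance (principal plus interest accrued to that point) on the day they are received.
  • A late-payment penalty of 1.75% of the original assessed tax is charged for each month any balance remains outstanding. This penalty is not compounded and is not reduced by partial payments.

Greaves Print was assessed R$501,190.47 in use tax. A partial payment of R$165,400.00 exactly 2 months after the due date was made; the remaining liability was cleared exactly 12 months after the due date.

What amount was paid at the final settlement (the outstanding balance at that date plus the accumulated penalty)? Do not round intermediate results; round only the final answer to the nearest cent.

Balance at month 2: R$501,190.4700 × (1 + 0.01)^2 = R$511,264.3984…
After R$165,400.00 payment: R$511,264.3984… − R$165,400.00 = R$345,864.3984…
Balance at month 12: R$345,864.3984… × (1 + 0.01)^10 = R$382,049.4669…
Penalty: 12 × 1.75% × R$501,190.47 = R$105,250.00…
Final settlement = outstanding balance + penalty = R$382,049.4669… + R$105,250.00… = R$487,299.47

R$487,299.47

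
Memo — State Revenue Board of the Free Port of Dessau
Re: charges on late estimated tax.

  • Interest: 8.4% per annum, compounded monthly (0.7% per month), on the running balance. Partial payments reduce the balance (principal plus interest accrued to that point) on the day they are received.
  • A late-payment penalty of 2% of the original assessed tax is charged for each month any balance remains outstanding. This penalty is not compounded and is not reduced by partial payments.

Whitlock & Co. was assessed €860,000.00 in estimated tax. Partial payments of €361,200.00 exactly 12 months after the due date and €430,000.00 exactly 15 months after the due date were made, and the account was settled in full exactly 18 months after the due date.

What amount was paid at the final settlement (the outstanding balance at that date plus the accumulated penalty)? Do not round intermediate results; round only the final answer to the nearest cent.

Balance at month 12: €860,000.0000 × (1 + 0.007)^12 = €935,087.1692…
After €361,200.00 payment: €935,087.1692… − €361,200.00 = €573,887.1692…
Balance at month 15: €573,887.1692… × (1 + 0.007)^3 = €586,023.3581…
After €430,000.00 payment: €586,023.3581… − €430,000.00 = €156,023.3581…
Balance at month 18: €156,023.3581… × (1 + 0.007)^3 = €159,322.8375…
Penalty: 18 × 2% × €860,000.00 = €309,600.00
Final settlement = outstanding balance + penalty = €159,322.8375… + €309,600.00 = €468,922.84

€468,922.84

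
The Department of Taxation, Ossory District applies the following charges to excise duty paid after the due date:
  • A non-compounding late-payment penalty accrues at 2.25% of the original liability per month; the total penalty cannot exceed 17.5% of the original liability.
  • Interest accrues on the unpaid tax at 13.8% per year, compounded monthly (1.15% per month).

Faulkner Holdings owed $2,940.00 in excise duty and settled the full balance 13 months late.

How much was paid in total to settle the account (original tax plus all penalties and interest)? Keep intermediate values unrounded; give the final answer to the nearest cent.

$3,925.67

Penalty (uncapped): 13 × 2.25% × $2,940.00 = $859.95; cap = 17.5% × $2,940.00 = $514.50 → penalty = $514.50
Interest: $2,940.00 × ((1 + 0.0115)^13 − 1) = $2,940.00 × 0.1602632… = $471.1739…
Total = $2,940.00 + $514.5000 + $471.1739… = $3,925.67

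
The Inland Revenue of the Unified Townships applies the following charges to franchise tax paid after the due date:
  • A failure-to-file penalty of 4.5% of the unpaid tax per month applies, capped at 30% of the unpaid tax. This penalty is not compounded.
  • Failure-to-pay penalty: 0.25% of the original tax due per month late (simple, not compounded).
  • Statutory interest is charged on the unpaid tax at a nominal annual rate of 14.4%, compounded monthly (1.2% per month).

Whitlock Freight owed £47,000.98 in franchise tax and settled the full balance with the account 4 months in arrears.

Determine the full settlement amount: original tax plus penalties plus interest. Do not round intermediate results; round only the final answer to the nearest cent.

Failure-to-file: 4 × 4.5% × £47,000.98 = £8,460.18… (under the 30% cap)
Failure-to-pay penalty: 4 × 0.25% × £47,000.98 = £470.01…
Interest: £47,000.98 × ((1 + 0.012)^4 − 1) = £47,000.98 × 0.0488709… = £2,296.9817…
Total = £47,000.98 + £8,930.1862 + £2,296.9817… = £58,228.15

£58,228.15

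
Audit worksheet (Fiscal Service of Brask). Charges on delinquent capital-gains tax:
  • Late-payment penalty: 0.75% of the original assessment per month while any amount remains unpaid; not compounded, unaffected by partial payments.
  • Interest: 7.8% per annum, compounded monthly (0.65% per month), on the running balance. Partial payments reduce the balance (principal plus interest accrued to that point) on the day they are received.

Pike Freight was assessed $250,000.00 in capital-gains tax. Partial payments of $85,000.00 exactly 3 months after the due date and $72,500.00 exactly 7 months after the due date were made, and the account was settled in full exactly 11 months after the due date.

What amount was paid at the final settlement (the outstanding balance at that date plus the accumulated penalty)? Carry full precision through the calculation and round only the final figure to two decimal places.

$125,167.08

Balance at month 3: $250,000.0000 × (1 + 0.0065)^3 = $254,906.7562…
After $85,000.00 payment: $254,906.7562… − $85,000.00 = $169,906.7562…
Balance at month 7: $169,906.7562… × (1 + 0.0065)^4 = $174,367.5901…
After $72,500.00 payment: $174,367.5901… − $72,500.00 = $101,867.5901…
Balance at month 11: $101,867.5901… × (1 + 0.0065)^4 = $104,542.0830…
Penalty: 11 × 0.75% × $250,000.00 = $20,625.00
Final settlement = outstanding balance + penalty = $104,542.0830… + $20,625.00 = $125,167.08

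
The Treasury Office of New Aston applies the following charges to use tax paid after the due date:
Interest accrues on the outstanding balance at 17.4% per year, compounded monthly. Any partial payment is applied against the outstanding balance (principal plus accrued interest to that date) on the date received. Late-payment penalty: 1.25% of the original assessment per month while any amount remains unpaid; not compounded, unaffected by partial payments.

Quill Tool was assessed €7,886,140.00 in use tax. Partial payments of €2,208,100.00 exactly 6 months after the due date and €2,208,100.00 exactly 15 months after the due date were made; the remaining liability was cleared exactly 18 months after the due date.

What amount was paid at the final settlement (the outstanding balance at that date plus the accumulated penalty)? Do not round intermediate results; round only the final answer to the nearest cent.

€7,063,184.62

Monthly rate = 17.4% ÷ 12 = 1.45%
Balance at month 6: €7,886,140.0000 × (1 + 0.0145)^6 = €8,597,591.1912…
After €2,208,100.00 payment: €8,597,591.1912… − €2,208,100.00 = €6,389,491.1912…
Balance at month 15: €6,389,491.1912… × (1 + 0.0145)^9 = €7,273,354.2096…
After €2,208,100.00 payment: €7,273,354.2096… − €2,208,100.00 = €5,065,254.2096…
Balance at month 18: €5,065,254.2096… × (1 + 0.0145)^3 = €5,288,803.1189…
Penalty: 18 × 1.25% × €7,886,140.00 = €1,774,381.50
Final settlement = outstanding balance + penalty = €5,288,803.1189… + €1,774,381.50 = €7,063,184.62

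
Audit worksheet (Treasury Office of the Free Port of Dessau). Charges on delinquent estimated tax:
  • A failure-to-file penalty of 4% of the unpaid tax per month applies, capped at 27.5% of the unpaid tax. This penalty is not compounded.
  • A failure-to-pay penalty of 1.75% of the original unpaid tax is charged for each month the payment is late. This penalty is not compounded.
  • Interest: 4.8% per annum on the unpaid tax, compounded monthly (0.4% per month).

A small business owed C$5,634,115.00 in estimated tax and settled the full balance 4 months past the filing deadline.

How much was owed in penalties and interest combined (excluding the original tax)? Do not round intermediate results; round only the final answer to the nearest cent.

Failure-to-file: 4 × 4% × C$5,634,115.00 = C$901,458.40 (under the 27.5% cap)
Failure-to-pay penalty: 4 × 1.75% × C$5,634,115.00 = C$394,388.05
Interest: C$5,634,115.00 × ((1 + 0.004)^4 − 1) = C$5,634,115.00 × 0.0160963… = C$90,688.1588…
Penalties + interest = C$1,295,846.4500 + C$90,688.1588… = C$1,386,534.61

C$1,386,534.61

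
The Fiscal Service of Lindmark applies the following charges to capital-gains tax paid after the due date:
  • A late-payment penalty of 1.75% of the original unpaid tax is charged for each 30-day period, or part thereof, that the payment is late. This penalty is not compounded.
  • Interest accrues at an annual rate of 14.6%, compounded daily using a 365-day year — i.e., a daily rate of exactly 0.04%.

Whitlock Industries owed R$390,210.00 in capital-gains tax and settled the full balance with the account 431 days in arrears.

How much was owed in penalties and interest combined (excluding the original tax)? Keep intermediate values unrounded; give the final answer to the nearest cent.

Penalty periods: ⌈431/30⌉ = 15; penalty = 15 × 1.75% × R$390,210.00 = R$102,430.13…
Interest: R$390,210.00 × ((1 + 0.0004)^431 − 1) = R$390,210.00 × 0.18811204… = R$73,403.2005…
Penalties + interest = R$102,430.1250 + R$73,403.2005… = R$175,833.33

R$175,833.33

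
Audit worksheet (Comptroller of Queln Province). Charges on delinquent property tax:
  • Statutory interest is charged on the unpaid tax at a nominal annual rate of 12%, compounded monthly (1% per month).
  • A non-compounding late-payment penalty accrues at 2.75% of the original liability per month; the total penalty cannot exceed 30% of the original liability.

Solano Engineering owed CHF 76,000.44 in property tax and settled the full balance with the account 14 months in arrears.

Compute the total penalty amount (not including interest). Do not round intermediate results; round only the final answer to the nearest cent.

Penalty (uncapped): 14 × 2.75% × CHF 76,000.44 = CHF 29,260.17…; cap = 30% × CHF 76,000.44 = CHF 22,800.13… → penalty = CHF 22,800.13…

CHF 22,800.13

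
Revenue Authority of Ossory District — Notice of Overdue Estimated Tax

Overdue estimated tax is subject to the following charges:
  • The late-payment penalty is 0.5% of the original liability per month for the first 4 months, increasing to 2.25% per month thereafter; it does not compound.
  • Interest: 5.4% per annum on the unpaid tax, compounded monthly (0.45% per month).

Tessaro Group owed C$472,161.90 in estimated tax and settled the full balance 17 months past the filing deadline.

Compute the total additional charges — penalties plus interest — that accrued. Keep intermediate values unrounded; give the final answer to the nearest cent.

Penalty, months 1–4: 4 × 0.5% × C$472,161.90 = C$9,443.24…
Penalty, months 5–17: 13 × 2.25% × C$472,161.90 = C$138,107.36…
Interest: C$472,161.90 × ((1 + 0.0045)^17 − 1) = C$472,161.90 × 0.0793170… = C$37,450.4430…
Penalties + interest = C$147,550.5938… + C$37,450.4430… = C$185,001.04

C$185,001.04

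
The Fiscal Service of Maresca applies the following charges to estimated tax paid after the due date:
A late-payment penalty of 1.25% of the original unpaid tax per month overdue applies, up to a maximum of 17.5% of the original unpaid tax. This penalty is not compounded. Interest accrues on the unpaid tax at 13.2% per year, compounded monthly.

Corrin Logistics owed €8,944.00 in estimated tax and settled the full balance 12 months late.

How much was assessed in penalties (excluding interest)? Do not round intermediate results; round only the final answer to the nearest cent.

Penalty: 12 × 1.25% × €8,944.00 = €1,341.60 (below the 17.5% cap of €1,565.20)

€1,341.60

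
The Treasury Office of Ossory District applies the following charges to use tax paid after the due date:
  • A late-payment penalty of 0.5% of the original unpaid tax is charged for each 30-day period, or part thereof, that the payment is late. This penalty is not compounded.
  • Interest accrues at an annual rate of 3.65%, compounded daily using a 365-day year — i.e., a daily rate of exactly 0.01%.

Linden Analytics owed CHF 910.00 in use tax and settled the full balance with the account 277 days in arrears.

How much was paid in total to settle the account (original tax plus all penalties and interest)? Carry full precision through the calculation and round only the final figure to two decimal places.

Penalty periods: ⌈277/30⌉ = 10; penalty = 10 × 0.5% × CHF 910.00 = CHF 45.50
Interest: CHF 910.00 × ((1 + 0.0001)^277 − 1) = CHF 910.00 × 0.02808579… = CHF 25.5581…
Total = CHF 910.00 + CHF 45.5000 + CHF 25.5581… = CHF 981.06

CHF 981.06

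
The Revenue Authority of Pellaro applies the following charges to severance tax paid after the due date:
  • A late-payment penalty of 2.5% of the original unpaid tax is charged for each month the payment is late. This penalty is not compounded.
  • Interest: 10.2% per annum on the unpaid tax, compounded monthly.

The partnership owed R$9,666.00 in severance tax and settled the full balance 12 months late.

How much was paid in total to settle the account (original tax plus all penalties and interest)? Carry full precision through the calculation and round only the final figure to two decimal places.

Late-payment penalty = 2.5% × R$9,666.00 × 12 mo = R$2,899.80
Interest (10.2%/yr ÷ 12 = 0.85%/month): R$9,666.00 × ((1 + 0.0085)^12 − 1) = R$1,033.3556…
Total = R$9,666.00 + R$2,899.8000 + R$1,033.3556… = R$13,599.16

R$13,599.16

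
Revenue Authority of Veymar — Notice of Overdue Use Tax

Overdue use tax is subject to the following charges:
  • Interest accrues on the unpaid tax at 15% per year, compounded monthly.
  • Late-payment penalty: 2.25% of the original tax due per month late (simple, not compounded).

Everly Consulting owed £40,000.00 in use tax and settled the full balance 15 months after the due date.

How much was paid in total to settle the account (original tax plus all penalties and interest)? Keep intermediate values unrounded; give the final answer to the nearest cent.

£61,693.17

Late-payment penalty: 15 × 2.25% × £40,000.00 = £13,500.00
Interest (15%/yr ÷ 12 = 1.25%/month): £40,000.00 × ((1 + 0.0125)^15 − 1) = £8,193.1673…
Total = £40,000.00 + £13,500.0000 + £8,193.1673… = £61,693.17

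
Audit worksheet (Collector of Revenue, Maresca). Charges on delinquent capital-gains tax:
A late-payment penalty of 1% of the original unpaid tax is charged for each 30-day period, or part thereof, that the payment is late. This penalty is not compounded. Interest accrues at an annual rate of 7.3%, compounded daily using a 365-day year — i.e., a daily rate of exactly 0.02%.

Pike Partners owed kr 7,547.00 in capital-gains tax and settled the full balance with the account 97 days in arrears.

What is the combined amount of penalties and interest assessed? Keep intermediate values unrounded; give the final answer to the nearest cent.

Penalty periods: ⌈97/30⌉ = 4; penalty = 4 × 1% × kr 7,547.00 = kr 301.88
Interest: kr 7,547.00 × ((1 + 0.0002)^97 − 1) = kr 7,547.00 × 0.01958743… = kr 147.8263…
Penalties + interest = kr 301.8800 + kr 147.8263… = kr 449.71

kr 449.71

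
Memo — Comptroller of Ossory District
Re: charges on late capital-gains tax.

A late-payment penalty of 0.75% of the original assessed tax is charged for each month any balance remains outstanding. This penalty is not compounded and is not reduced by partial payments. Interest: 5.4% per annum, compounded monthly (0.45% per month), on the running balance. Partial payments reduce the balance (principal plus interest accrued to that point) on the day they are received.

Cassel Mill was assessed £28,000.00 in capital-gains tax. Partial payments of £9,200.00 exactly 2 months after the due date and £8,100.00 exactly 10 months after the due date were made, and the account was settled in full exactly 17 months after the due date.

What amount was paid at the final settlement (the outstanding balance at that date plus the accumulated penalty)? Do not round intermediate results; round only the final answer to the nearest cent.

£15,591.31

Balance at month 2: £28,000.0000 × (1 + 0.0045)^2 = £28,252.5670
After £9,200.00 payment: £28,252.5670 − £9,200.00 = £19,052.5670
Balance at month 10: £19,052.5670 × (1 + 0.0045)^8 = £19,749.3600…
After £8,100.00 payment: £19,749.3600… − £8,100.00 = £11,649.3600…
Balance at month 17: £11,649.3600… × (1 + 0.0045)^7 = £12,021.3060…
Penalty: 17 × 0.75% × £28,000.00 = £3,570.00
Final settlement = outstanding balance + penalty = £12,021.3060… + £3,570.00 = £15,591.31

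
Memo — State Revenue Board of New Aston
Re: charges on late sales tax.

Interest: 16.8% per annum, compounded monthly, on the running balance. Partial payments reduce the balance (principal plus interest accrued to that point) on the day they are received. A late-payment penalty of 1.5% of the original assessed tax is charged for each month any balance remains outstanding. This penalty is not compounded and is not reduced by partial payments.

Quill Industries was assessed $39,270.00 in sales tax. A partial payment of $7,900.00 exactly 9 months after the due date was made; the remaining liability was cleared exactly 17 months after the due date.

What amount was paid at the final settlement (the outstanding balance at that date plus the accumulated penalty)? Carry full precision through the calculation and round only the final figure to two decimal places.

$50,924.50

Monthly rate = 16.8% ÷ 12 = 1.4%
Balance at month 9: $39,270.0000 × (1 + 0.014)^9 = $44,504.3535…
After $7,900.00 payment: $44,504.3535… − $7,900.00 = $36,604.3535…
Balance at month 17: $36,604.3535… × (1 + 0.014)^8 = $40,910.6501…
Penalty: 17 × 1.5% × $39,270.00 = $10,013.85
Final settlement = outstanding balance + penalty = $40,910.6501… + $10,013.85 = $50,924.50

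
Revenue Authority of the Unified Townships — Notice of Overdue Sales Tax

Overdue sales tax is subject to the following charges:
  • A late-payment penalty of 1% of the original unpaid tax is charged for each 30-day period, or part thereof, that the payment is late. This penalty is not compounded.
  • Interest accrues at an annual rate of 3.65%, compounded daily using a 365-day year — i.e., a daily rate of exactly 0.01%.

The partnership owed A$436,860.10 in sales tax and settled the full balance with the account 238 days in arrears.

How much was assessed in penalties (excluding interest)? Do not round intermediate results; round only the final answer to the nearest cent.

Penalty periods: ⌈238/30⌉ = 8; penalty = 8 × 1% × A$436,860.10 = A$34,948.81…

A$34,948.81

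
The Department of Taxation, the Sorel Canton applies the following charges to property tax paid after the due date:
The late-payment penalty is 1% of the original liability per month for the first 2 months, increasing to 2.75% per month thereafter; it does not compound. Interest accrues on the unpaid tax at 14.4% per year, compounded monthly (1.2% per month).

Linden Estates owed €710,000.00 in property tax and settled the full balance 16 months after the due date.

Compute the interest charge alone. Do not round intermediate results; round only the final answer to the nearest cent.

€149,303.44

Interest: €710,000.00 × ((1 + 0.012)^16 − 1) = €710,000.00 × 0.2102865… = €149,303.4368…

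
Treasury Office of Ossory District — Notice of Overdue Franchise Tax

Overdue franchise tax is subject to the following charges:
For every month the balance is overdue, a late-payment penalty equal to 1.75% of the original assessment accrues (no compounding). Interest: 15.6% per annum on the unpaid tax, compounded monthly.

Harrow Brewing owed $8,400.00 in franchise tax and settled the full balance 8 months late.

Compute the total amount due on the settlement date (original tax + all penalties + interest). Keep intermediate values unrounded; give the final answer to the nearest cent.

$10,490.40

Late-payment penalty: 8 × 1.75% × $8,400.00 = $1,176.00
Interest (15.6%/yr ÷ 12 = 1.3%/month): $8,400.00 × ((1 + 0.013)^8 − 1) = $914.3992…
Total = $8,400.00 + $1,176.0000 + $914.3992… = $10,490.40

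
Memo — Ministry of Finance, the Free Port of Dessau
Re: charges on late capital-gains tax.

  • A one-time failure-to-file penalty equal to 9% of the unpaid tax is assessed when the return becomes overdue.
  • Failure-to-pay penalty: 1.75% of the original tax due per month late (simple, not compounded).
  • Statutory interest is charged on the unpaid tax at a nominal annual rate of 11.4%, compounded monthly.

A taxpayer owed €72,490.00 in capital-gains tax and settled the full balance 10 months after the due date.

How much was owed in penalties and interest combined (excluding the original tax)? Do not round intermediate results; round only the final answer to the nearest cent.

Failure-to-file penalty: 9% × €72,490.00 = €6,524.10
Failure-to-pay penalty: 10 × 1.75% × €72,490.00 = €12,685.75
Interest (11.4%/yr ÷ 12 = 0.95%/month): €72,490.00 × ((1 + 0.0095)^10 − 1) = €7,188.5336…
Penalties + interest = €19,209.8500 + €7,188.5336… = €26,398.38

€26,398.38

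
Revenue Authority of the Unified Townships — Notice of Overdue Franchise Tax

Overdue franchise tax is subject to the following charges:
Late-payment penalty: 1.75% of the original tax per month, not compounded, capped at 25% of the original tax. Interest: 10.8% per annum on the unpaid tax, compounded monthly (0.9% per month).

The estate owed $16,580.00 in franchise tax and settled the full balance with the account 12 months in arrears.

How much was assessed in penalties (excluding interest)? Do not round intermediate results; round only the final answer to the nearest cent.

$3,481.80

Penalty: 12 × 1.75% × $16,580.00 = $3,481.80 (below the 25% cap of $4,145.00)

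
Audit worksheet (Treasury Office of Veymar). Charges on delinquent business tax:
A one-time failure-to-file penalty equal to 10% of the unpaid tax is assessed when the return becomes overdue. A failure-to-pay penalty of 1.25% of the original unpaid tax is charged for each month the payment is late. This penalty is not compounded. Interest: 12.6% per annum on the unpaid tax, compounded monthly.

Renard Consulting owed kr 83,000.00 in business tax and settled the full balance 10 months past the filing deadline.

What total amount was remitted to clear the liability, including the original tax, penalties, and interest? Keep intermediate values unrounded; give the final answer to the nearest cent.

kr 110,813.53

Failure-to-file penalty: 10% × kr 83,000.00 = kr 8,300.00
Failure-to-pay penalty = 1.25% × kr 83,000.00 × 10 mo = kr 10,375.00
Interest (12.6%/yr ÷ 12 = 1.05%/month): kr 83,000.00 × ((1 + 0.0105)^10 − 1) = kr 9,138.5283…
Total = kr 83,000.00 + kr 18,675.0000 + kr 9,138.5283… = kr 110,813.53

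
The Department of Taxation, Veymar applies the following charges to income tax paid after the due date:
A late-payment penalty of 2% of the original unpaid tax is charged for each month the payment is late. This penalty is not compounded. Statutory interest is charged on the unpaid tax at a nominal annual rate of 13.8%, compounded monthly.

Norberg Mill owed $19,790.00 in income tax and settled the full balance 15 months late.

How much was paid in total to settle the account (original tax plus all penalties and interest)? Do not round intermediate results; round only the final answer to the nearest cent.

Late-payment penalty = 2% × $19,790.00 × 15 mo = $5,937.00
Interest (13.8%/yr ÷ 12 = 1.15%/month): $19,790.00 × ((1 + 0.0115)^15 − 1) = $3,702.7632…
Total = $19,790.00 + $5,937.0000 + $3,702.7632… = $29,429.76

$29,429.76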